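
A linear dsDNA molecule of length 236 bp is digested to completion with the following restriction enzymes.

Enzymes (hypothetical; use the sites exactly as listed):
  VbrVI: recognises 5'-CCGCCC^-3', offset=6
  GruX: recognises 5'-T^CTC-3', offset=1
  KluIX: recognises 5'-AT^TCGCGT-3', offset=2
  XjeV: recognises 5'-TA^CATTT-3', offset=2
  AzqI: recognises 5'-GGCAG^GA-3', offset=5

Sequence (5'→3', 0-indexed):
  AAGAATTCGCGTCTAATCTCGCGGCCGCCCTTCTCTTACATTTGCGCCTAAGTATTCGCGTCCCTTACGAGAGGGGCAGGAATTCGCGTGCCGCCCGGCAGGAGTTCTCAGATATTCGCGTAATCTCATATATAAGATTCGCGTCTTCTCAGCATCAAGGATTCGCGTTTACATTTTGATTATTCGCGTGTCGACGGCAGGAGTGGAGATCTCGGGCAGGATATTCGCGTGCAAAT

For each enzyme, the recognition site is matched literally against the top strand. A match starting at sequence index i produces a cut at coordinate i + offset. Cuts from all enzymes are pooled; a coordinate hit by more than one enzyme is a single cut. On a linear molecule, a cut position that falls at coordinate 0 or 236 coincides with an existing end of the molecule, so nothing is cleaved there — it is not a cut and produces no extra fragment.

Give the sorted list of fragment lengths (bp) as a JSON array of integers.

[2,4,5,5,5,6,6,9,9,9,9,9,10,11,12,12,13,13,14,15,17,17,24]

Site scan:
  VbrVI (CCGCCC, off=6): starts [24, 90] → cuts [30, 96]
  GruX (TCTC, off=1): starts [16, 31, 105, 123, 146, 209] → cuts [17, 32, 106, 124, 147, 210]
  KluIX (ATTCGCGT, off=2): starts [4, 53, 81, 113, 136, 160, 181, 222] → cuts [6, 55, 83, 115, 138, 162, 183, 224]
  XjeV (TACATTT, off=2): starts [36, 169] → cuts [38, 171]
  AzqI (GGCAGGA, off=5): starts [74, 96, 195, 214] → cuts [79, 101, 200, 219]

All cut coordinates (distinct, sorted): [6, 17, 30, 32, 38, 55, 79, 83, 96, 101, 106, 115, 124, 138, 147, 162, 171, 183, 200, 210, 219, 224]

Fragments:
  [0,6): 6 bp
  [6,17): 11 bp
  [17,30): 13 bp
  [30,32): 2 bp
  [32,38): 6 bp
  [38,55): 17 bp
  [55,79): 24 bp
  [79,83): 4 bp
  [83,96): 13 bp
  [96,101): 5 bp
  [101,106): 5 bp
  [106,115): 9 bp
  [115,124): 9 bp
  [124,138): 14 bp
  [138,147): 9 bp
  [147,162): 15 bp
  [162,171): 9 bp
  [171,183): 12 bp
  [183,200): 17 bp
  [200,210): 10 bp
  [210,219): 9 bp
  [219,224): 5 bp
  [224,236): 12 bp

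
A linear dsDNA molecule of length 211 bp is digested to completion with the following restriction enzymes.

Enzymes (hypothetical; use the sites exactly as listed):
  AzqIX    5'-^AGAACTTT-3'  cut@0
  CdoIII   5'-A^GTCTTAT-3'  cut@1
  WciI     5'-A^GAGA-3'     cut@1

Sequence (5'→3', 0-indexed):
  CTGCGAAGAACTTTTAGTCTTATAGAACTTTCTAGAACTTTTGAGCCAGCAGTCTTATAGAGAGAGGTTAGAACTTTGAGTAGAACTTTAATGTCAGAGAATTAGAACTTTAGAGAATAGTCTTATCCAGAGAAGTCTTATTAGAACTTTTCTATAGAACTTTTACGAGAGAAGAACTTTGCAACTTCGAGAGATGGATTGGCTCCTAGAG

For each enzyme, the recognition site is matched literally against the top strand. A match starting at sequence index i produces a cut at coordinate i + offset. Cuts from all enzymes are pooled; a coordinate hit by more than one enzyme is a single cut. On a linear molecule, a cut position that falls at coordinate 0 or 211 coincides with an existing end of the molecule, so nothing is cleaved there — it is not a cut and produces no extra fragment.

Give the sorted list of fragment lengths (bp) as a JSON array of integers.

[2,4,5,6,7,7,7,8,8,8,9,10,10,10,12,13,13,15,18,18,21]

Site scan:
  AzqIX AGAACTTT/0: at [6, 23, 33, 69, 81, 103, 142, 155, 172] ⇒ [6, 23, 33, 69, 81, 103, 142, 155, 172]
  CdoIII AGTCTTAT/1: at [15, 50, 118, 133] ⇒ [16, 51, 119, 134]
  WciI AGAGA/1: at [58, 60, 95, 111, 128, 167, 189] ⇒ [59, 61, 96, 112, 129, 168, 190]

Pooled cuts: [6, 16, 23, 33, 51, 59, 61, 69, 81, 96, 103, 112, 119, 129, 134, 142, 155, 168, 172, 190]

Fragment lengths:
  [0,6): 6 bp
  [6,16): 10 bp
  [16,23): 7 bp
  [23,33): 10 bp
  [33,51): 18 bp
  [51,59): 8 bp
  [59,61): 2 bp
  [61,69): 8 bp
  [69,81): 12 bp
  [81,96): 15 bp
  [96,103): 7 bp
  [103,112): 9 bp
  [112,119): 7 bp
  [119,129): 10 bp
  [129,134): 5 bp
  [134,142): 8 bp
  [142,155): 13 bp
  [155,168): 13 bp
  [168,172): 4 bp
  [172,190): 18 bp
  [190,211): 21 bp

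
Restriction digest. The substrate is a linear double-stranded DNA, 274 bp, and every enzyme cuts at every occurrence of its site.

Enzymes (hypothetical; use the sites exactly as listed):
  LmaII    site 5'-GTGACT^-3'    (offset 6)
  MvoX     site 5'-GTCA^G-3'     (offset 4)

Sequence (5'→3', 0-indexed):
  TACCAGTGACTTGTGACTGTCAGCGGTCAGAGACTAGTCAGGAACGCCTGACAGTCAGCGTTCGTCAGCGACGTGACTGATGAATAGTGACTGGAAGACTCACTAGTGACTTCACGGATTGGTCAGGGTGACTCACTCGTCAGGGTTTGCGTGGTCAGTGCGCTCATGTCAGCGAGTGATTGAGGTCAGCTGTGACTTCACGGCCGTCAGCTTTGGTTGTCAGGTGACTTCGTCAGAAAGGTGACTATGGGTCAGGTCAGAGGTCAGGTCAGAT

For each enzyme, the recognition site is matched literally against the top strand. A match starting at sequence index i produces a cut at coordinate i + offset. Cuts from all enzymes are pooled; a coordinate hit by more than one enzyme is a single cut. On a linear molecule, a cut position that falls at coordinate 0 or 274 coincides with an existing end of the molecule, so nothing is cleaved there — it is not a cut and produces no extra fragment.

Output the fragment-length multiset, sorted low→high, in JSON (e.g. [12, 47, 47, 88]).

Per-enzyme occurrences:
  LmaII GTGACT/6: at [5, 12, 72, 86, 105, 127, 191, 223, 240] ⇒ [11, 18, 78, 92, 111, 133, 197, 229, 246]
  MvoX GTCAG/4: at [18, 25, 36, 53, 63, 121, 138, 153, 167, 184, 205, 218, 231, 250, 255, 262, 267] ⇒ [22, 29, 40, 57, 67, 125, 142, 157, 171, 188, 209, 222, 235, 254, 259, 266, 271]

Pooled cuts: [11, 18, 22, 29, 40, 57, 67, 78, 92, 111, 125, 133, 142, 157, 171, 188, 197, 209, 222, 229, 235, 246, 254, 259, 266, 271]

Fragments:
  [0,11): 11 bp
  [11,18): 7 bp
  [18,22): 4 bp
  [22,29): 7 bp
  [29,40): 11 bp
  [40,57): 17 bp
  [57,67): 10 bp
  [67,78): 11 bp
  [78,92): 14 bp
  [92,111): 19 bp
  [111,125): 14 bp
  [125,133): 8 bp
  [133,142): 9 bp
  [142,157): 15 bp
  [157,171): 14 bp
  [171,188): 17 bp
  [188,197): 9 bp
  [197,209): 12 bp
  [209,222): 13 bp
  [222,229): 7 bp
  [229,235): 6 bp
  [235,246): 11 bp
  [246,254): 8 bp
  [254,259): 5 bp
  [259,266): 7 bp
  [266,271): 5 bp
  [271,274): 3 bp

[3,4,5,5,6,7,7,7,7,8,8,9,9,10,11,11,11,11,12,13,14,14,14,15,17,17,19]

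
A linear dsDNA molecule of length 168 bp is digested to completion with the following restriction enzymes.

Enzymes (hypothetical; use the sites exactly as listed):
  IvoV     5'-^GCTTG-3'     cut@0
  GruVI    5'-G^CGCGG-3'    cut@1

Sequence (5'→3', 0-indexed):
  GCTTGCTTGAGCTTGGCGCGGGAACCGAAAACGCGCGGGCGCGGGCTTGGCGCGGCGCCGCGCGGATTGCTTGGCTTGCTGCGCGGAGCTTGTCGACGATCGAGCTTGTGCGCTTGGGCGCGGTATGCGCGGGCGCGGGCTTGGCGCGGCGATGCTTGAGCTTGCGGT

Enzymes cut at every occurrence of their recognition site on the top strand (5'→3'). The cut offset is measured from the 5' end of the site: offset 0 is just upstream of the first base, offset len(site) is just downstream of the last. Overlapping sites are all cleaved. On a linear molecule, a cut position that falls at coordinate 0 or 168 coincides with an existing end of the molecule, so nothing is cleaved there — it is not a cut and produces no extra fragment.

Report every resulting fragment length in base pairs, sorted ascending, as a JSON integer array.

Scan for sites:
  IvoV (GCTTG, off=0): starts [0, 4, 10, 44, 68, 73, 87, 103, 111, 138, 153, 159] → cuts [4, 10, 44, 68, 73, 87, 103, 111, 138, 153, 159] (position 0 is a terminus of the linear molecule — no cut)
  GruVI (GCGCGG, off=1): starts [15, 32, 38, 49, 59, 80, 117, 126, 132, 143] → cuts [16, 33, 39, 50, 60, 81, 118, 127, 133, 144]

All cut coordinates (distinct, sorted): [4, 10, 16, 33, 39, 44, 50, 60, 68, 73, 81, 87, 103, 111, 118, 127, 133, 138, 144, 153, 159]

Fragments:
  [0,4): 4 bp
  [4,10): 6 bp
  [10,16): 6 bp
  [16,33): 17 bp
  [33,39): 6 bp
  [39,44): 5 bp
  [44,50): 6 bp
  [50,60): 10 bp
  [60,68): 8 bp
  [68,73): 5 bp
  [73,81): 8 bp
  [81,87): 6 bp
  [87,103): 16 bp
  [103,111): 8 bp
  [111,118): 7 bp
  [118,127): 9 bp
  [127,133): 6 bp
  [133,138): 5 bp
  [138,144): 6 bp
  [144,153): 9 bp
  [153,159): 6 bp
  [159,168): 9 bp

[4,5,5,5,6,6,6,6,6,6,6,6,7,8,8,8,9,9,9,10,16,17]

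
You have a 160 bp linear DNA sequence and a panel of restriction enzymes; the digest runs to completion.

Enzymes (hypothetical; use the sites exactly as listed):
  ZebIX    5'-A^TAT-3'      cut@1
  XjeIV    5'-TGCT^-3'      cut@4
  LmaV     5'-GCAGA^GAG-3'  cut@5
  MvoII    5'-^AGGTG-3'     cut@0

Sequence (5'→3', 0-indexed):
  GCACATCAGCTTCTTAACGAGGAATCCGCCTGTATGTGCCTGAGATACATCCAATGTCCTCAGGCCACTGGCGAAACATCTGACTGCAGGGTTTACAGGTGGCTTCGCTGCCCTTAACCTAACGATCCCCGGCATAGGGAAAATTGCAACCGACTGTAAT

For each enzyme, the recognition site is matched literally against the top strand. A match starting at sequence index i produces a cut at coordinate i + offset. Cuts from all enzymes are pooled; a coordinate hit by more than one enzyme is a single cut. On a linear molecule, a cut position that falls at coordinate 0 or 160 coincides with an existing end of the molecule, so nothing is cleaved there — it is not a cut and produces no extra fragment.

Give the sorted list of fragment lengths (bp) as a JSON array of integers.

Per-enzyme occurrences:
  ZebIX (ATAT, off=1): no sites
  XjeIV (TGCT, off=4): no sites
  LmaV (GCAGAGAG, off=5): no sites
  MvoII AGGTG/0: at [96] ⇒ [96]

All cut coordinates (distinct, sorted): [96]

Fragment lengths:
  [0,96): 96 bp
  [96,160): 64 bp

[64,96]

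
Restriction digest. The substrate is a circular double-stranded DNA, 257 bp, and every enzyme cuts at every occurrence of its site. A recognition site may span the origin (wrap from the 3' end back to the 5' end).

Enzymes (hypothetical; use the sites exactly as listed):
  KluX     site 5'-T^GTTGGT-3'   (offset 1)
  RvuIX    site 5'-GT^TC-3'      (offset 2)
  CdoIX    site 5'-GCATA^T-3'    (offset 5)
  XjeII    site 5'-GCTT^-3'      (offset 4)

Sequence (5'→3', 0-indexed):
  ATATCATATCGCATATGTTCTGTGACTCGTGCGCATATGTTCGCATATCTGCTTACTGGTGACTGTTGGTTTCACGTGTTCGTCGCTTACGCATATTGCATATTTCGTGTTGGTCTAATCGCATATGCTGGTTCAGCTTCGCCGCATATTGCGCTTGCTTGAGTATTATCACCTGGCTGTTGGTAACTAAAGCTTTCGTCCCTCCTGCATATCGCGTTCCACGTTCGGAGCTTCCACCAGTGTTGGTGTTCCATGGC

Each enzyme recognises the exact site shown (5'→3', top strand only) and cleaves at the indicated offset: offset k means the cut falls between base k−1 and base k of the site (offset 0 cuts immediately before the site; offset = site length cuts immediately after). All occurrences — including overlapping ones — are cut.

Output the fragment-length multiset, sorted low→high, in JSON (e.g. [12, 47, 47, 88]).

Scan for sites:
  KluX (TGTTGGT, off=1): starts [63, 107, 177, 240] → cuts [64, 108, 178, 241]
  RvuIX (GTTC, off=2): starts [16, 38, 77, 130, 215, 222, 247] → cuts [18, 40, 79, 132, 217, 224, 249]
  CdoIX (GCATAT, off=5): starts [10, 32, 42, 90, 97, 120, 143, 206, 255] → cuts [3, 15, 37, 47, 95, 102, 125, 148, 211]
  XjeII (GCTT, off=4): starts [50, 84, 135, 152, 156, 191, 229] → cuts [54, 88, 139, 156, 160, 195, 233]

Pooled cuts: [3, 15, 18, 37, 40, 47, 54, 64, 79, 88, 95, 102, 108, 125, 132, 139, 148, 156, 160, 178, 195, 211, 217, 224, 233, 241, 249]

Fragments:
  3→15: 12 bp
  15→18: 3 bp
  18→37: 19 bp
  37→40: 3 bp
  40→47: 7 bp
  47→54: 7 bp
  54→64: 10 bp
  64→79: 15 bp
  79→88: 9 bp
  88→95: 7 bp
  95→102: 7 bp
  102→108: 6 bp
  108→125: 17 bp
  125→132: 7 bp
  132→139: 7 bp
  139→148: 9 bp
  148→156: 8 bp
  156→160: 4 bp
  160→178: 18 bp
  178→195: 17 bp
  195→211: 16 bp
  211→217: 6 bp
  217→224: 7 bp
  224→233: 9 bp
  233→241: 8 bp
  241→249: 8 bp
  249→3 (wrap): 257-249+3 = 11 bp

[3,3,4,6,6,7,7,7,7,7,7,7,8,8,8,9,9,9,10,11,12,15,16,17,17,18,19]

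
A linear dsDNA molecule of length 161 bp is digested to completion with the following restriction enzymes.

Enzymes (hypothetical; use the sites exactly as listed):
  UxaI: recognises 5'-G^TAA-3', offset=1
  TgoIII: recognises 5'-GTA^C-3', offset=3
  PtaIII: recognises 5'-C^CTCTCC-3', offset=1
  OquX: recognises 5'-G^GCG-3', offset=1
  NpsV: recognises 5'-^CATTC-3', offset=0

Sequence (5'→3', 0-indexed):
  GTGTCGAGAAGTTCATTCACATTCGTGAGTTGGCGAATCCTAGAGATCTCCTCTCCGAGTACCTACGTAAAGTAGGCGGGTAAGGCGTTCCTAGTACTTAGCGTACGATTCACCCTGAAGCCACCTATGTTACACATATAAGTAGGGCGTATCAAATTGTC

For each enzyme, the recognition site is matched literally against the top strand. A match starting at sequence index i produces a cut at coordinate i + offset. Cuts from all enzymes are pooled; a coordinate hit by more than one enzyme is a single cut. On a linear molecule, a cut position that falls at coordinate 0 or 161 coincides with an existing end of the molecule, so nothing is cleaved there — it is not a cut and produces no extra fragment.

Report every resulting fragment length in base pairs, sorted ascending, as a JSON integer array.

Scan for sites:
  UxaI (GTAA, off=1): starts [66, 79] → cuts [67, 80]
  TgoIII (GTAC, off=3): starts [58, 93, 102] → cuts [61, 96, 105]
  PtaIII (CCTCTCC, off=1): starts [49] → cuts [50]
  OquX (GGCG, off=1): starts [31, 74, 83, 145] → cuts [32, 75, 84, 146]
  NpsV (CATTC, off=0): starts [13, 19] → cuts [13, 19]

All cut coordinates (distinct, sorted): [13, 19, 32, 50, 61, 67, 75, 80, 84, 96, 105, 146]

Fragments:
  [0,13): 13 bp
  [13,19): 6 bp
  [19,32): 13 bp
  [32,50): 18 bp
  [50,61): 11 bp
  [61,67): 6 bp
  [67,75): 8 bp
  [75,80): 5 bp
  [80,84): 4 bp
  [84,96): 12 bp
  [96,105): 9 bp
  [105,146): 41 bp
  [146,161): 15 bp

[4,5,6,6,8,9,11,12,13,13,15,18,41]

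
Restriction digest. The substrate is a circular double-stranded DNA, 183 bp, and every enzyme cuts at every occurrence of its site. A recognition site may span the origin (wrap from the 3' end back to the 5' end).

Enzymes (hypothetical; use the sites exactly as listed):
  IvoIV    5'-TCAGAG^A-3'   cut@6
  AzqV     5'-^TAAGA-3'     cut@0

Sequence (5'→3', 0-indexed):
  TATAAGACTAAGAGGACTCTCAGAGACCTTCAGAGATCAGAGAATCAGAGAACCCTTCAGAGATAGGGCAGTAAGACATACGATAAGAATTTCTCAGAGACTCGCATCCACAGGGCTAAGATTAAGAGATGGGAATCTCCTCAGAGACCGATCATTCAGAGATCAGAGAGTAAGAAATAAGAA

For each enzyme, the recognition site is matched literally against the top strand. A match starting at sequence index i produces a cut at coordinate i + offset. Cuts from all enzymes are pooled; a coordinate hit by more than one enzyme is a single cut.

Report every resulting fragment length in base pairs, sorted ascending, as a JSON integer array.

[2,6,6,7,7,7,8,8,9,10,12,12,15,16,17,17,24]

Site scan:
  IvoIV (TCAGAGA, off=6): starts [19, 29, 36, 44, 56, 93, 140, 155, 162] → cuts [25, 35, 42, 50, 62, 99, 146, 161, 168]
  AzqV (TAAGA, off=0): starts [2, 8, 71, 83, 116, 122, 170, 177] → cuts [2, 8, 71, 83, 116, 122, 170, 177]

All cut coordinates (distinct, sorted): [2, 8, 25, 35, 42, 50, 62, 71, 83, 99, 116, 122, 146, 161, 168, 170, 177]

Fragment lengths:
  2→8: 6 bp
  8→25: 17 bp
  25→35: 10 bp
  35→42: 7 bp
  42→50: 8 bp
  50→62: 12 bp
  62→71: 9 bp
  71→83: 12 bp
  83→99: 16 bp
  99→116: 17 bp
  116→122: 6 bp
  122→146: 24 bp
  146→161: 15 bp
  161→168: 7 bp
  168→170: 2 bp
  170→177: 7 bp
  177→2 (wrap): 183-177+2 = 8 bp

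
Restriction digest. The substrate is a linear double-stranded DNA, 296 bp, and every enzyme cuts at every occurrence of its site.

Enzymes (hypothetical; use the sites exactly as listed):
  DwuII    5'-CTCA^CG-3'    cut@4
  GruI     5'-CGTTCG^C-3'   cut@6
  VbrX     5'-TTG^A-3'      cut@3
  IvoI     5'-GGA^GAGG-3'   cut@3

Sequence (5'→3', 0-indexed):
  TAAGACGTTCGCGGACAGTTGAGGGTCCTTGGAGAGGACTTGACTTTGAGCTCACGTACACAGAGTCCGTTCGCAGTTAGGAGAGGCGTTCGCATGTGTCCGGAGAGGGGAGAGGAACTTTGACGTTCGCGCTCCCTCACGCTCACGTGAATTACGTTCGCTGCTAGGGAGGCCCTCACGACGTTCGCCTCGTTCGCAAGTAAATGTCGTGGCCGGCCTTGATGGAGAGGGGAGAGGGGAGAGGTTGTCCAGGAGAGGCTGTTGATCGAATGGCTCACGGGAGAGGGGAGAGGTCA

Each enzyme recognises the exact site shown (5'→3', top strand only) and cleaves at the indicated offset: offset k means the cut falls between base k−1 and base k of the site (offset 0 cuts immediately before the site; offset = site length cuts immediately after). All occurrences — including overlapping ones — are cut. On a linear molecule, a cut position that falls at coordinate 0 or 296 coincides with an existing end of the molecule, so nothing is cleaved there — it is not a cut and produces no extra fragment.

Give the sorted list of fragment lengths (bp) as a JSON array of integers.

[5,5,6,6,6,7,7,7,7,7,7,9,9,9,9,10,10,10,10,11,11,12,12,13,14,15,18,19,25]

Scan for sites:
  DwuII CTCACG/4: at [50, 135, 141, 174, 273] ⇒ [54, 139, 145, 178, 277]
  GruI CGTTCGC/6: at [5, 67, 86, 123, 154, 181, 190] ⇒ [11, 73, 92, 129, 160, 187, 196]
  VbrX TTGA/3: at [18, 39, 45, 119, 218, 261] ⇒ [21, 42, 48, 122, 221, 264]
  IvoI GGAGAGG/3: at [30, 79, 101, 108, 223, 230, 237, 251, 279, 286] ⇒ [33, 82, 104, 111, 226, 233, 240, 254, 282, 289]

All cut coordinates (distinct, sorted): [11, 21, 33, 42, 48, 54, 73, 82, 92, 104, 111, 122, 129, 139, 145, 160, 178, 187, 196, 221, 226, 233, 240, 254, 264, 277, 282, 289]

Fragment lengths:
  [0,11): 11 bp
  [11,21): 10 bp
  [21,33): 12 bp
  [33,42): 9 bp
  [42,48): 6 bp
  [48,54): 6 bp
  [54,73): 19 bp
  [73,82): 9 bp
  [82,92): 10 bp
  [92,104): 12 bp
  [104,111): 7 bp
  [111,122): 11 bp
  [122,129): 7 bp
  [129,139): 10 bp
  [139,145): 6 bp
  [145,160): 15 bp
  [160,178): 18 bp
  [178,187): 9 bp
  [187,196): 9 bp
  [196,221): 25 bp
  [221,226): 5 bp
  [226,233): 7 bp
  [233,240): 7 bp
  [240,254): 14 bp
  [254,264): 10 bp
  [264,277): 13 bp
  [277,282): 5 bp
  [282,289): 7 bp
  [289,296): 7 bp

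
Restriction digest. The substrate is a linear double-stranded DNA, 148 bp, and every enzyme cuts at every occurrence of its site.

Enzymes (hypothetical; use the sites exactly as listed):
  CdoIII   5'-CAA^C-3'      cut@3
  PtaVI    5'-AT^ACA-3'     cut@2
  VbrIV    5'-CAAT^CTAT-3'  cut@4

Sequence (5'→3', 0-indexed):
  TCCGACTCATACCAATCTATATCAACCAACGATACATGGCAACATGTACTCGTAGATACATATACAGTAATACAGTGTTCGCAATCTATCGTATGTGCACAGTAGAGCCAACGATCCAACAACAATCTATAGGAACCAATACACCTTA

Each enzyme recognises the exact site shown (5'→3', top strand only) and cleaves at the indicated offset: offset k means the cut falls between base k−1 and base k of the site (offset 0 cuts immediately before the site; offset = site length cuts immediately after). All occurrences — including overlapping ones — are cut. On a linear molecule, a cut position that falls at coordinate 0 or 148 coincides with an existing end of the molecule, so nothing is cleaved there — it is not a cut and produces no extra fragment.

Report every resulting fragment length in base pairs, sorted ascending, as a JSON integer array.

Site scan:
  CdoIII CAAC/3: at [22, 26, 39, 108, 116, 119] ⇒ [25, 29, 42, 111, 119, 122]
  PtaVI ATACA/2: at [31, 55, 61, 69, 138] ⇒ [33, 57, 63, 71, 140]
  VbrIV CAATCTAT/4: at [12, 81, 122] ⇒ [16, 85, 126]

All cut coordinates (distinct, sorted): [16, 25, 29, 33, 42, 57, 63, 71, 85, 111, 119, 122, 126, 140]

Fragment lengths:
  [0,16): 16 bp
  [16,25): 9 bp
  [25,29): 4 bp
  [29,33): 4 bp
  [33,42): 9 bp
  [42,57): 15 bp
  [57,63): 6 bp
  [63,71): 8 bp
  [71,85): 14 bp
  [85,111): 26 bp
  [111,119): 8 bp
  [119,122): 3 bp
  [122,126): 4 bp
  [126,140): 14 bp
  [140,148): 8 bp

[3,4,4,4,6,8,8,8,9,9,14,14,15,16,26]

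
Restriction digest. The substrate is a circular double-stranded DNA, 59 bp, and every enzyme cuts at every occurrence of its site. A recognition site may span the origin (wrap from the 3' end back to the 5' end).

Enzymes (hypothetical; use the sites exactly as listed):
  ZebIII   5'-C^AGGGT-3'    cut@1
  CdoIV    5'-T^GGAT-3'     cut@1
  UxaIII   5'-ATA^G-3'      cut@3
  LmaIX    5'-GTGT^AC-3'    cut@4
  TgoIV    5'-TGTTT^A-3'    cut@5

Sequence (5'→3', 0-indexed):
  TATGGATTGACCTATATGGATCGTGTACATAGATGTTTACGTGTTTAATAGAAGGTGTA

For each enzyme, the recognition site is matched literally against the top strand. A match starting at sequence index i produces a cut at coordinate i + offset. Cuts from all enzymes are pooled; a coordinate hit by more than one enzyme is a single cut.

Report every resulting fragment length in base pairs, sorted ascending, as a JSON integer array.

Site scan:
  ZebIII (CAGGGT, off=1): no sites
  CdoIV TGGAT/1: at [2, 16] ⇒ [3, 17]
  UxaIII ATAG/3: at [28, 47] ⇒ [31, 50]
  LmaIX GTGTAC/4: at [22] ⇒ [26]
  TgoIV TGTTTA/5: at [33, 41] ⇒ [38, 46]

Pooled cuts: [3, 17, 26, 31, 38, 46, 50]

Fragment lengths:
  3→17: 14 bp
  17→26: 9 bp
  26→31: 5 bp
  31→38: 7 bp
  38→46: 8 bp
  46→50: 4 bp
  50→3 (wrap): 59-50+3 = 12 bp

[4,5,7,8,9,12,14]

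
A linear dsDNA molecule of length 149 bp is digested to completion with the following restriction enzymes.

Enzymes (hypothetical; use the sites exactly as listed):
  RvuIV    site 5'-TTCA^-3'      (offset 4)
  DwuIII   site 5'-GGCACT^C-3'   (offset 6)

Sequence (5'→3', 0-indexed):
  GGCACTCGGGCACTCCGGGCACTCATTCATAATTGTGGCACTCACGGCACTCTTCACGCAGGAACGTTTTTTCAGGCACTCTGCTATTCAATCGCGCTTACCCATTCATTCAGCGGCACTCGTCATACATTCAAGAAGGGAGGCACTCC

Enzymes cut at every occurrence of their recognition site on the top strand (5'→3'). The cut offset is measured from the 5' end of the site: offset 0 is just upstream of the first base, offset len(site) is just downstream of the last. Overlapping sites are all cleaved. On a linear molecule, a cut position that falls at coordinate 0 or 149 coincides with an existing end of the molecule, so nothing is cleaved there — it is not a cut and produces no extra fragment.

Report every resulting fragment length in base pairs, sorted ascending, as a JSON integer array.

[2,4,5,6,6,6,8,8,9,9,10,13,13,14,18,18]

Scan for sites:
  RvuIV TTCA/4: at [25, 52, 70, 86, 104, 108, 129] ⇒ [29, 56, 74, 90, 108, 112, 133]
  DwuIII GGCACTC/6: at [0, 8, 17, 36, 45, 74, 114, 141] ⇒ [6, 14, 23, 42, 51, 80, 120, 147]

Pooled cuts: [6, 14, 23, 29, 42, 51, 56, 74, 80, 90, 108, 112, 120, 133, 147]

Fragments:
  [0,6): 6 bp
  [6,14): 8 bp
  [14,23): 9 bp
  [23,29): 6 bp
  [29,42): 13 bp
  [42,51): 9 bp
  [51,56): 5 bp
  [56,74): 18 bp
  [74,80): 6 bp
  [80,90): 10 bp
  [90,108): 18 bp
  [108,112): 4 bp
  [112,120): 8 bp
  [120,133): 13 bp
  [133,147): 14 bp
  [147,149): 2 bp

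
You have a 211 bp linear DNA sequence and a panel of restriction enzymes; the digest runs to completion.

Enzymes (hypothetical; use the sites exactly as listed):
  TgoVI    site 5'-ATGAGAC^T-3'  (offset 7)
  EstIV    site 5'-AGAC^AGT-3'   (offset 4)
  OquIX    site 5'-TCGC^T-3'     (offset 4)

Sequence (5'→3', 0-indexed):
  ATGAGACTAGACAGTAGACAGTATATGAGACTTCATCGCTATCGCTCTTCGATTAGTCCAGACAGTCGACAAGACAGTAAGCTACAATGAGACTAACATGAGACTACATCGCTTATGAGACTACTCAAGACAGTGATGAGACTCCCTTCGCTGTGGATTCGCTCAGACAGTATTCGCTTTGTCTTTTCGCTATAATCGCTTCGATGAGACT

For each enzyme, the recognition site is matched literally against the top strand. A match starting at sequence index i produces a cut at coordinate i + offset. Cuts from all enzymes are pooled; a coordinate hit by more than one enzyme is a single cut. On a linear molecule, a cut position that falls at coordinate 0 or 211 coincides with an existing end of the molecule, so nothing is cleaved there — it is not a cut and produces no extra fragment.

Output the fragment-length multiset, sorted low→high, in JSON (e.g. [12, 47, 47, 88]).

[1,5,6,6,7,7,8,8,9,9,9,9,10,11,11,11,11,12,12,13,18,18]

Site scan:
  TgoVI (ATGAGACT, off=7): starts [0, 24, 86, 97, 114, 135, 203] → cuts [7, 31, 93, 104, 121, 142, 210]
  EstIV (AGACAGT, off=4): starts [8, 15, 59, 71, 127, 164] → cuts [12, 19, 63, 75, 131, 168]
  OquIX (TCGCT, off=4): starts [35, 41, 108, 147, 158, 173, 186, 195] → cuts [39, 45, 112, 151, 162, 177, 190, 199]

Pooled cuts: [7, 12, 19, 31, 39, 45, 63, 75, 93, 104, 112, 121, 131, 142, 151, 162, 168, 177, 190, 199, 210]

Fragments:
  [0,7): 7 bp
  [7,12): 5 bp
  [12,19): 7 bp
  [19,31): 12 bp
  [31,39): 8 bp
  [39,45): 6 bp
  [45,63): 18 bp
  [63,75): 12 bp
  [75,93): 18 bp
  [93,104): 11 bp
  [104,112): 8 bp
  [112,121): 9 bp
  [121,131): 10 bp
  [131,142): 11 bp
  [142,151): 9 bp
  [151,162): 11 bp
  [162,168): 6 bp
  [168,177): 9 bp
  [177,190): 13 bp
  [190,199): 9 bp
  [199,210): 11 bp
  [210,211): 1 bp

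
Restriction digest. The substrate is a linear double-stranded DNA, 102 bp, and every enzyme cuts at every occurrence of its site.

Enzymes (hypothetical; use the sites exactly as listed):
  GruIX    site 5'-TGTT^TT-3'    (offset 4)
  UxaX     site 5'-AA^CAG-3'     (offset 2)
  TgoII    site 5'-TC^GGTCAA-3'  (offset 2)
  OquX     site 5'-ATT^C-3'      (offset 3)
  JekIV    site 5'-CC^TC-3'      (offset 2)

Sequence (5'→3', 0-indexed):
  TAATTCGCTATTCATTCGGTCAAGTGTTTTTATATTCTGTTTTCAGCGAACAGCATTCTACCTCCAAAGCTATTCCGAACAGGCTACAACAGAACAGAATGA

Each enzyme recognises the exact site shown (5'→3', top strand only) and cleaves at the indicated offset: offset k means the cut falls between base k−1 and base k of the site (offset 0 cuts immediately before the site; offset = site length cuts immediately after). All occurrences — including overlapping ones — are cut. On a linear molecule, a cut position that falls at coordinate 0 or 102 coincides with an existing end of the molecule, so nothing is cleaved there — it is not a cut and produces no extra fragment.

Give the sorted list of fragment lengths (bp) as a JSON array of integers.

[1,4,5,5,5,5,5,7,7,8,8,9,10,11,12]

Per-enzyme occurrences:
  GruIX TGTTTT/4: at [24, 37] ⇒ [28, 41]
  UxaX AACAG/2: at [48, 77, 87, 92] ⇒ [50, 79, 89, 94]
  TgoII TCGGTCAA/2: at [15] ⇒ [17]
  OquX ATTC/3: at [2, 9, 13, 33, 54, 71] ⇒ [5, 12, 16, 36, 57, 74]
  JekIV CCTC/2: at [60] ⇒ [62]

Pooled cuts: [5, 12, 16, 17, 28, 36, 41, 50, 57, 62, 74, 79, 89, 94]

Fragments:
  [0,5): 5 bp
  [5,12): 7 bp
  [12,16): 4 bp
  [16,17): 1 bp
  [17,28): 11 bp
  [28,36): 8 bp
  [36,41): 5 bp
  [41,50): 9 bp
  [50,57): 7 bp
  [57,62): 5 bp
  [62,74): 12 bp
  [74,79): 5 bp
  [79,89): 10 bp
  [89,94): 5 bp
  [94,102): 8 bp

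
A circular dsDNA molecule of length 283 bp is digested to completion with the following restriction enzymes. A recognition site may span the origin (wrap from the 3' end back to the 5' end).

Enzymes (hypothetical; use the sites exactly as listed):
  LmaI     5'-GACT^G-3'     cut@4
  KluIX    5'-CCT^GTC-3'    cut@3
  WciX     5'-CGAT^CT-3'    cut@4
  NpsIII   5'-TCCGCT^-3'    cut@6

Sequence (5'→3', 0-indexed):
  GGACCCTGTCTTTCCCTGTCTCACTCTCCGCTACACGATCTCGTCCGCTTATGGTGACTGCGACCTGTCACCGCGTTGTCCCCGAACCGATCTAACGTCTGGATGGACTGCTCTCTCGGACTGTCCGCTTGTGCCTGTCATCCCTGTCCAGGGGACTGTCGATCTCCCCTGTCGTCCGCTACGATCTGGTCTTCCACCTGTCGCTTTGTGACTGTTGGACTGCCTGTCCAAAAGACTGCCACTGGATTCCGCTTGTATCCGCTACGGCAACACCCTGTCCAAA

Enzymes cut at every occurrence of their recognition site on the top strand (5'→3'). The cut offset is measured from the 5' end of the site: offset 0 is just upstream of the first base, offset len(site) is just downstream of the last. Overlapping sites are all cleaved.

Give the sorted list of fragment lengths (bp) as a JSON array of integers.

Site scan:
  LmaI (GACTG, off=4): starts [55, 105, 118, 153, 209, 217, 233] → cuts [59, 109, 122, 157, 213, 221, 237]
  KluIX (CCTGTC, off=3): starts [4, 14, 63, 133, 142, 167, 196, 222, 273] → cuts [7, 17, 66, 136, 145, 170, 199, 225, 276]
  WciX (CGATCT, off=4): starts [35, 87, 159, 181] → cuts [39, 91, 163, 185]
  NpsIII (TCCGCT, off=6): starts [26, 43, 123, 174, 247, 257] → cuts [32, 49, 129, 180, 253, 263]

All cut coordinates (distinct, sorted): [7, 17, 32, 39, 49, 59, 66, 91, 109, 122, 129, 136, 145, 157, 163, 170, 180, 185, 199, 213, 221, 225, 237, 253, 263, 276]

Fragments:
  7→17: 10 bp
  17→32: 15 bp
  32→39: 7 bp
  39→49: 10 bp
  49→59: 10 bp
  59→66: 7 bp
  66→91: 25 bp
  91→109: 18 bp
  109→122: 13 bp
  122→129: 7 bp
  129→136: 7 bp
  136→145: 9 bp
  145→157: 12 bp
  157→163: 6 bp
  163→170: 7 bp
  170→180: 10 bp
  180→185: 5 bp
  185→199: 14 bp
  199→213: 14 bp
  213→221: 8 bp
  221→225: 4 bp
  225→237: 12 bp
  237→253: 16 bp
  253→263: 10 bp
  263→276: 13 bp
  276→7 (wrap): 283-276+7 = 14 bp

[4,5,6,7,7,7,7,7,8,9,10,10,10,10,10,12,12,13,13,14,14,14,15,16,18,25]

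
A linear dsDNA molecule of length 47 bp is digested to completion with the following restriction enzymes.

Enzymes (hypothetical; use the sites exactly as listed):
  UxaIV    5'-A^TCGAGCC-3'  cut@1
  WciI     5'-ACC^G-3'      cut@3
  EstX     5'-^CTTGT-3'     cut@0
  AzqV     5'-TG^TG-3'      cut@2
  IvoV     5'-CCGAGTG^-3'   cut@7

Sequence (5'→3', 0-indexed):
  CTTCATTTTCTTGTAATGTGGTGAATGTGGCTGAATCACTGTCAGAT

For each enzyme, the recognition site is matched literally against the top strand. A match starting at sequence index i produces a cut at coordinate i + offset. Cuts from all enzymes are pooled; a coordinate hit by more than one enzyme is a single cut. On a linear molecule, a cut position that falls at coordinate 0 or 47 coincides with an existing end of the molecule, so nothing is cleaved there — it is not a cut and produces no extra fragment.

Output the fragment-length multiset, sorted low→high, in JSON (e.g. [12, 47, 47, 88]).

Site scan:
  UxaIV (ATCGAGCC, off=1): no sites
  WciI (ACCG, off=3): no sites
  EstX (CTTGT, off=0): starts [9] → cuts [9]
  AzqV (TGTG, off=2): starts [16, 25] → cuts [18, 27]
  IvoV (CCGAGTG, off=7): no sites

All cut coordinates (distinct, sorted): [9, 18, 27]

Fragment lengths:
  [0,9): 9 bp
  [9,18): 9 bp
  [18,27): 9 bp
  [27,47): 20 bp

[9,9,9,20]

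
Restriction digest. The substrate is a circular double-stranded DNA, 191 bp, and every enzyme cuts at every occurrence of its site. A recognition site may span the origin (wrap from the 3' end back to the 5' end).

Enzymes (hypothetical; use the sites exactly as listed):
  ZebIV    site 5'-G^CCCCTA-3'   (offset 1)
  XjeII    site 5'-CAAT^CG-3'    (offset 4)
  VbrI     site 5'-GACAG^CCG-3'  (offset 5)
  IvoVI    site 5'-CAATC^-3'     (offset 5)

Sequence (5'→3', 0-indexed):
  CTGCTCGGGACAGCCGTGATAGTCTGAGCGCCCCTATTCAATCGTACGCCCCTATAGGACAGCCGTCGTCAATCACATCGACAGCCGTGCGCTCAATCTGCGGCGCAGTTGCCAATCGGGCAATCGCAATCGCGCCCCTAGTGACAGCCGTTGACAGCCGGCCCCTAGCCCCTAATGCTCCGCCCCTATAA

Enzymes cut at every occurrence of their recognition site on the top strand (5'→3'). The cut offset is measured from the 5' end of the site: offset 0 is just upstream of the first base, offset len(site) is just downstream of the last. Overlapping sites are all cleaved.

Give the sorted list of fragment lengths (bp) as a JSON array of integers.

Per-enzyme occurrences:
  ZebIV (GCCCCTA, off=1): starts [29, 47, 133, 160, 167, 181] → cuts [30, 48, 134, 161, 168, 182]
  XjeII (CAATCG, off=4): starts [38, 112, 120, 126] → cuts [42, 116, 124, 130]
  VbrI (GACAGCCG, off=5): starts [8, 57, 79, 142, 152] → cuts [13, 62, 84, 147, 157]
  IvoVI (CAATC, off=5): starts [38, 69, 93, 112, 120, 126] → cuts [43, 74, 98, 117, 125, 131]

All cut coordinates (distinct, sorted): [13, 30, 42, 43, 48, 62, 74, 84, 98, 116, 117, 124, 125, 130, 131, 134, 147, 157, 161, 168, 182]

Fragment lengths:
  13→30: 17 bp
  30→42: 12 bp
  42→43: 1 bp
  43→48: 5 bp
  48→62: 14 bp
  62→74: 12 bp
  74→84: 10 bp
  84→98: 14 bp
  98→116: 18 bp
  116→117: 1 bp
  117→124: 7 bp
  124→125: 1 bp
  125→130: 5 bp
  130→131: 1 bp
  131→134: 3 bp
  134→147: 13 bp
  147→157: 10 bp
  157→161: 4 bp
  161→168: 7 bp
  168→182: 14 bp
  182→13 (wrap): 191-182+13 = 22 bp

[1,1,1,1,3,4,5,5,7,7,10,10,12,12,13,14,14,14,17,18,22]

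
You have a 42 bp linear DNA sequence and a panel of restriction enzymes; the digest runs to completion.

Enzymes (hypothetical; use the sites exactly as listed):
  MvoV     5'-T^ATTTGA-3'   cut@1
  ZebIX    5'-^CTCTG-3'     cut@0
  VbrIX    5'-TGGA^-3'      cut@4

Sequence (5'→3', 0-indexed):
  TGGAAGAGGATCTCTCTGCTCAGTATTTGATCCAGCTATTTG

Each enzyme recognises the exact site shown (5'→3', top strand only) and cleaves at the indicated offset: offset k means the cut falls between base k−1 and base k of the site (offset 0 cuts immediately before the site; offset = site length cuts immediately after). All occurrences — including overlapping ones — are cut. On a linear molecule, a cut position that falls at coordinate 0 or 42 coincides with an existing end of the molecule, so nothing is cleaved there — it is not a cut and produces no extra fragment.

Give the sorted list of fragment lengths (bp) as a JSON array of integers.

Scan for sites:
  MvoV (TATTTGA, off=1): starts [23] → cuts [24]
  ZebIX (CTCTG, off=0): starts [13] → cuts [13]
  VbrIX (TGGA, off=4): starts [0] → cuts [4]

All cut coordinates (distinct, sorted): [4, 13, 24]

Fragments:
  [0,4): 4 bp
  [4,13): 9 bp
  [13,24): 11 bp
  [24,42): 18 bp

[4,9,11,18]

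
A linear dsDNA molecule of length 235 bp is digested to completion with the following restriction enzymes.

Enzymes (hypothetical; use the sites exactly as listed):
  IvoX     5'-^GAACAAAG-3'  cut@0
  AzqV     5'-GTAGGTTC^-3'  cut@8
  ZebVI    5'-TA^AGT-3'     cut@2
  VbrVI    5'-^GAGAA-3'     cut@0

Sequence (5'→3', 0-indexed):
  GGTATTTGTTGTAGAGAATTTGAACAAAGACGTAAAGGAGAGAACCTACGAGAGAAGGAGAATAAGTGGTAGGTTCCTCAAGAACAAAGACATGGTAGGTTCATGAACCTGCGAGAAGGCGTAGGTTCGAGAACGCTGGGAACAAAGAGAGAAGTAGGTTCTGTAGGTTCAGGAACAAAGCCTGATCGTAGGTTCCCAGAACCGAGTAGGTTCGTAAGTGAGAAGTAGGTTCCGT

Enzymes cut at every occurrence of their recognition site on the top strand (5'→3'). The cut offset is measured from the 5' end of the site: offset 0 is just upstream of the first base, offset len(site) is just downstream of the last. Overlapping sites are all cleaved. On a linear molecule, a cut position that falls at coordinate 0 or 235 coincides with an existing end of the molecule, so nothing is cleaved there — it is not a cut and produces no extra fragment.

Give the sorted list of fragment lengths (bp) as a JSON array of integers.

[2,3,3,3,5,6,7,8,9,9,10,11,12,12,13,13,13,16,18,18,21,23]

Per-enzyme occurrences:
  IvoX (GAACAAAG, off=0): starts [21, 81, 139, 172] → cuts [21, 81, 139, 172]
  AzqV (GTAGGTTC, off=8): starts [68, 94, 120, 153, 162, 187, 205, 224] → cuts [76, 102, 128, 161, 170, 195, 213, 232]
  ZebVI (TAAGT, off=2): starts [62, 214] → cuts [64, 216]
  VbrVI (GAGAA, off=0): starts [13, 39, 51, 57, 112, 128, 148, 219] → cuts [13, 39, 51, 57, 112, 128, 148, 219]

All cut coordinates (distinct, sorted): [13, 21, 39, 51, 57, 64, 76, 81, 102, 112, 128, 139, 148, 161, 170, 172, 195, 213, 216, 219, 232]

Fragments:
  [0,13): 13 bp
  [13,21): 8 bp
  [21,39): 18 bp
  [39,51): 12 bp
  [51,57): 6 bp
  [57,64): 7 bp
  [64,76): 12 bp
  [76,81): 5 bp
  [81,102): 21 bp
  [102,112): 10 bp
  [112,128): 16 bp
  [128,139): 11 bp
  [139,148): 9 bp
  [148,161): 13 bp
  [161,170): 9 bp
  [170,172): 2 bp
  [172,195): 23 bp
  [195,213): 18 bp
  [213,216): 3 bp
  [216,219): 3 bp
  [219,232): 13 bp
  [232,235): 3 bp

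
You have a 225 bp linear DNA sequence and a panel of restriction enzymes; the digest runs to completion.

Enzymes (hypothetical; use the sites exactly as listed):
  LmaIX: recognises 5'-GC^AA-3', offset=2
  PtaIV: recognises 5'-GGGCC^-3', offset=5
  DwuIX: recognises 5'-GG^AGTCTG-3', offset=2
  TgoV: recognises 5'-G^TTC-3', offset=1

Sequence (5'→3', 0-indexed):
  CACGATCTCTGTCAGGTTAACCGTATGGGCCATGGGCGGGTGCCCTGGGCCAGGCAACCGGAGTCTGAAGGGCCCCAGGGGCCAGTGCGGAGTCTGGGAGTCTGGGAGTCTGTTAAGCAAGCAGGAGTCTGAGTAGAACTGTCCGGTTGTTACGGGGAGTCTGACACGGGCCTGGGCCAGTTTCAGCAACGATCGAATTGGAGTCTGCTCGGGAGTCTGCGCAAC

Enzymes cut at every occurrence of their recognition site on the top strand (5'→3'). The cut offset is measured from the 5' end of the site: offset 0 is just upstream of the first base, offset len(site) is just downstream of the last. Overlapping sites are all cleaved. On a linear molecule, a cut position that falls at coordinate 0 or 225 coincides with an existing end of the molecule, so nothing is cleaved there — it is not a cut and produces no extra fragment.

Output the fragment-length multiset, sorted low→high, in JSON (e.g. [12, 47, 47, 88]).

Site scan:
  LmaIX GCAA/2: at [53, 116, 185, 220] ⇒ [55, 118, 187, 222]
  PtaIV GGGCC/5: at [26, 46, 69, 78, 167, 173] ⇒ [31, 51, 74, 83, 172, 178]
  DwuIX GGAGTCTG/2: at [59, 88, 96, 104, 123, 155, 199, 211] ⇒ [61, 90, 98, 106, 125, 157, 201, 213]
  TgoV (GTTC, off=1): no sites

Pooled cuts: [31, 51, 55, 61, 74, 83, 90, 98, 106, 118, 125, 157, 172, 178, 187, 201, 213, 222]

Fragment lengths:
  [0,31): 31 bp
  [31,51): 20 bp
  [51,55): 4 bp
  [55,61): 6 bp
  [61,74): 13 bp
  [74,83): 9 bp
  [83,90): 7 bp
  [90,98): 8 bp
  [98,106): 8 bp
  [106,118): 12 bp
  [118,125): 7 bp
  [125,157): 32 bp
  [157,172): 15 bp
  [172,178): 6 bp
  [178,187): 9 bp
  [187,201): 14 bp
  [201,213): 12 bp
  [213,222): 9 bp
  [222,225): 3 bp

[3,4,6,6,7,7,8,8,9,9,9,12,12,13,14,15,20,31,32]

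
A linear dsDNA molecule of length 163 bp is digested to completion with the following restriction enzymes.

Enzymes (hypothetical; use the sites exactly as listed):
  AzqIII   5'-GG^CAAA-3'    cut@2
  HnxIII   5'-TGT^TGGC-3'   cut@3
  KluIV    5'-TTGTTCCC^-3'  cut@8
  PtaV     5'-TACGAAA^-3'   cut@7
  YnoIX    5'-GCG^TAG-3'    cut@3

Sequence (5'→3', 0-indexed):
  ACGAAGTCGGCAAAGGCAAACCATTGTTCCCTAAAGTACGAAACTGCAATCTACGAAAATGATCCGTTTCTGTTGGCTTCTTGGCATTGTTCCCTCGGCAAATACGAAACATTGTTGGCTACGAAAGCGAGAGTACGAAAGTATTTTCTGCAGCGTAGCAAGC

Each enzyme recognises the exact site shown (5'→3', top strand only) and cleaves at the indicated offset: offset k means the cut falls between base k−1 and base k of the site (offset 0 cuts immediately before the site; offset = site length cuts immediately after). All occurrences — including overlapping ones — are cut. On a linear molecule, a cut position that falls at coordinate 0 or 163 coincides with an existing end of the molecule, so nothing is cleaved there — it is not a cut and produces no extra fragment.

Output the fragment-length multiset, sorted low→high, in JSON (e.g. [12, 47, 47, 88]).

Scan for sites:
  AzqIII (GGCAAA, off=2): starts [8, 14, 96] → cuts [10, 16, 98]
  HnxIII (TGTTGGC, off=3): starts [70, 112] → cuts [73, 115]
  KluIV (TTGTTCCC, off=8): starts [23, 86] → cuts [31, 94]
  PtaV (TACGAAA, off=7): starts [36, 51, 102, 119, 133] → cuts [43, 58, 109, 126, 140]
  YnoIX (GCGTAG, off=3): starts [152] → cuts [155]

All cut coordinates (distinct, sorted): [10, 16, 31, 43, 58, 73, 94, 98, 109, 115, 126, 140, 155]

Fragment lengths:
  [0,10): 10 bp
  [10,16): 6 bp
  [16,31): 15 bp
  [31,43): 12 bp
  [43,58): 15 bp
  [58,73): 15 bp
  [73,94): 21 bp
  [94,98): 4 bp
  [98,109): 11 bp
  [109,115): 6 bp
  [115,126): 11 bp
  [126,140): 14 bp
  [140,155): 15 bp
  [155,163): 8 bp

[4,6,6,8,10,11,11,12,14,15,15,15,15,21]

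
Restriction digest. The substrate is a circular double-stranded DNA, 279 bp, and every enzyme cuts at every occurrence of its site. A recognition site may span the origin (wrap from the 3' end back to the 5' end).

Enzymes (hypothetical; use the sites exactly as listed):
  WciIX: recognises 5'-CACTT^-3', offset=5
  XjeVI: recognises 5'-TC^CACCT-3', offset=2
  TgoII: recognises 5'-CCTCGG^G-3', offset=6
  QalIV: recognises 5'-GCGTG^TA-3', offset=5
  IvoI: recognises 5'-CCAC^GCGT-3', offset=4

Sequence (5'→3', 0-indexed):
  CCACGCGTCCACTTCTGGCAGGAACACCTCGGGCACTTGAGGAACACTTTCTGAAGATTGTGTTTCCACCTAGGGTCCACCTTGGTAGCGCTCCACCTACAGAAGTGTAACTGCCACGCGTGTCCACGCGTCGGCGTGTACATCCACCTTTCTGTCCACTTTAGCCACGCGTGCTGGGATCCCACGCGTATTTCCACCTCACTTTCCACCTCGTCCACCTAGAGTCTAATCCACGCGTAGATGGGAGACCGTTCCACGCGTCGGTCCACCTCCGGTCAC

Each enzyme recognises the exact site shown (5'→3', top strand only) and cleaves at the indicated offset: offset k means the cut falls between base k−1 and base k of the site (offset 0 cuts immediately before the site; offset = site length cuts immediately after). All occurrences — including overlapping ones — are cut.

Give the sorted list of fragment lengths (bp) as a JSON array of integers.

Scan for sites:
  WciIX CACTT/5: at [9, 33, 44, 156, 199] ⇒ [14, 38, 49, 161, 204]
  XjeVI TCCACCT/2: at [64, 75, 91, 142, 192, 204, 213, 264] ⇒ [66, 77, 93, 144, 194, 206, 215, 266]
  TgoII CCTCGGG/6: at [26] ⇒ [32]
  QalIV GCGTGTA/5: at [133] ⇒ [138]
  IvoI CCACGCGT/4: at [0, 113, 123, 164, 181, 230, 253] ⇒ [4, 117, 127, 168, 185, 234, 257]

Pooled cuts: [4, 14, 32, 38, 49, 66, 77, 93, 117, 127, 138, 144, 161, 168, 185, 194, 204, 206, 215, 234, 257, 266]

Fragment lengths:
  4→14: 10 bp
  14→32: 18 bp
  32→38: 6 bp
  38→49: 11 bp
  49→66: 17 bp
  66→77: 11 bp
  77→93: 16 bp
  93→117: 24 bp
  117→127: 10 bp
  127→138: 11 bp
  138→144: 6 bp
  144→161: 17 bp
  161→168: 7 bp
  168→185: 17 bp
  185→194: 9 bp
  194→204: 10 bp
  204→206: 2 bp
  206→215: 9 bp
  215→234: 19 bp
  234→257: 23 bp
  257→266: 9 bp
  266→4 (wrap): 279-266+4 = 17 bp

[2,6,6,7,9,9,9,10,10,10,11,11,11,16,17,17,17,17,18,19,23,24]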